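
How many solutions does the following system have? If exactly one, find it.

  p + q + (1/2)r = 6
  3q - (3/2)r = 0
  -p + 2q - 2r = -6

Row-reduce:
R3 ← R3 + 1·R1.
R2 ← R2 / (3).
R1 ← R1 − 1·R2.
R3 ← R3 − 3·R2.
Rank is 2 with 3 unknowns, leaving r free.

infinitely many solutions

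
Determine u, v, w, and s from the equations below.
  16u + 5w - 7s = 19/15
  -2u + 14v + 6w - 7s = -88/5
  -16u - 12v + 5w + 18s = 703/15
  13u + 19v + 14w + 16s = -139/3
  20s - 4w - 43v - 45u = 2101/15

u = -1, v = -14/5, w = 7/3, s = -4/5

Row-reduce the augmented matrix:
R1 ← R1 / (16).
R2 ← R2 + 2·R1.
R3 ← R3 + 16·R1.
R4 ← R4 − 13·R1.
R5 ← R5 + 45·R1.
R2 ← R2 / (14).
R3 ← R3 + 12·R2.
R4 ← R4 − 19·R2.
R5 ← R5 + 43·R2.
R3 ← R3 / (439/28).
R1 ← R1 − 5/16·R3.
R2 ← R2 − 53/112·R3.
R4 ← R4 − 53/56·R3.
R5 ← R5 − 1703/56·R3.
R4 ← R4 / (14100/439).
R1 ← R1 + 917/1756·R4.
R2 ← R2 + 1213/1756·R4.
R3 ← R3 − 119/439·R4.
R5 ← R5 + 14100/439·R4.
R5 reduces to 0 = 0, so the extra equation is consistent.
Reading off the reduced rows gives u = -1, v = -14/5, w = 7/3, s = -4/5.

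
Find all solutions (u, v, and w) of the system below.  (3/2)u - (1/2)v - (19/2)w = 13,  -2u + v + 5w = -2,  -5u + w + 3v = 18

Row-reduce:
R1 ← R1 / (3/2).
R2 ← R2 + 2·R1.
R3 ← R3 + 5·R1.
R2 ← R2 / (1/3).
R1 ← R1 + 1/3·R2.
R3 ← R3 − 4/3·R2.
Rank is 2 with 3 unknowns, leaving w free.

infinitely many solutions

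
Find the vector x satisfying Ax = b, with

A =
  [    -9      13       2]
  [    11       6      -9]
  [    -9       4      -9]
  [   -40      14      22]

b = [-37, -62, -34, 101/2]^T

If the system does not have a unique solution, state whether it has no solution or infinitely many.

no solution

Row-reduce:
R1 ← R1 / (-9).
R2 ← R2 − 11·R1.
R3 ← R3 + 9·R1.
R4 ← R4 + 40·R1.
R2 ← R2 / (197/9).
R1 ← R1 + 13/9·R2.
R3 ← R3 + 9·R2.
R4 ← R4 + 394/9·R2.
R3 ← R3 / (-2698/197).
R1 ← R1 + 129/197·R3.
R2 ← R2 + 59/197·R3.
Row 4 reduces to 0 = 1/2, a contradiction. The system is inconsistent.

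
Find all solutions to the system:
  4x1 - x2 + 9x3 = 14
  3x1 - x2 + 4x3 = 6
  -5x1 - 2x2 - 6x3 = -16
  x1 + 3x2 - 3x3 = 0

no solution

Row-reduce:
R1 ← R1 / (4).
R2 ← R2 − 3·R1.
R3 ← R3 + 5·R1.
R4 ← R4 − 1·R1.
R2 ← R2 / (-1/4).
R1 ← R1 + 1/4·R2.
R3 ← R3 + 13/4·R2.
R4 ← R4 − 13/4·R2.
R3 ← R3 / (41).
R1 ← R1 − 5·R3.
R2 ← R2 − 11·R3.
R4 ← R4 + 41·R3.
Row 4 reduces to 0 = -2, a contradiction. The system is inconsistent.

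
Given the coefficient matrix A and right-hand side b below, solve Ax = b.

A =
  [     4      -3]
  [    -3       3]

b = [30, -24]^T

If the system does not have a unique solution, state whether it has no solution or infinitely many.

x_1 = 6, x_2 = -2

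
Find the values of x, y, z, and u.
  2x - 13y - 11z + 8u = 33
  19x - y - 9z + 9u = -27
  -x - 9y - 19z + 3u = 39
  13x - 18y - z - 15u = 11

Row-reduce the augmented matrix:
R1 ← R1 / (2).
R2 ← R2 − 19·R1.
R3 ← R3 + 1·R1.
R4 ← R4 − 13·R1.
R2 ← R2 / (245/2).
R1 ← R1 + 13/2·R2.
R3 ← R3 + 31/2·R2.
R4 ← R4 − 133/2·R2.
R3 ← R3 / (-3042/245).
R1 ← R1 + 106/245·R3.
R2 ← R2 − 191/245·R3.
R4 ← R4 − 653/35·R3.
R4 ← R4 / (-49963/1521).
R1 ← R1 − 755/1521·R4.
R2 ← R2 + 973/1521·R4.
R3 ← R3 − 181/1521·R4.
Reading off the reduced rows gives x = -2, y = -2, z = -1, u = 0.

x = -2, y = -2, z = -1, u = 0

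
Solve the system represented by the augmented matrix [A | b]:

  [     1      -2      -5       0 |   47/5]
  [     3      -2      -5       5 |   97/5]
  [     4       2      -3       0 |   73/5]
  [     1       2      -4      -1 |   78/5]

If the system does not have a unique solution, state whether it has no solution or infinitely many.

Row-reduce the augmented matrix:
R2 ← R2 − 3·R1.
R3 ← R3 − 4·R1.
R4 ← R4 − 1·R1.
R2 ← R2 / (4).
R1 ← R1 + 2·R2.
R3 ← R3 − 10·R2.
R4 ← R4 − 4·R2.
R3 ← R3 / (-8).
R2 ← R2 − 5/2·R3.
R4 ← R4 + 9·R3.
R4 ← R4 / (129/16).
R1 ← R1 − 5/2·R4.
R2 ← R2 + 85/32·R4.
R3 ← R3 − 25/16·R4.
Reading off the reduced rows gives x_1 = 0, x_2 = 14/5, x_3 = -3, x_4 = 2.

x_1 = 0, x_2 = 14/5, x_3 = -3, x_4 = 2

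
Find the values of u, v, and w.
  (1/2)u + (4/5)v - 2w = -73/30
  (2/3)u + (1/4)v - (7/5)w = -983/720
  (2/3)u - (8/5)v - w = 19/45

Row-reduce the augmented matrix:
R1 ← R1 / (1/2).
R2 ← R2 − 2/3·R1.
R3 ← R3 − 2/3·R1.
R2 ← R2 / (-49/60).
R1 ← R1 − 8/5·R2.
R3 ← R3 + 8/3·R2.
R3 ← R3 / (-121/49).
R1 ← R1 + 372/245·R3.
R2 ← R2 + 76/49·R3.
Reading off the reduced rows gives u = 1/3, v = -3/4, w = 1.

u = 1/3, v = -3/4, w = 1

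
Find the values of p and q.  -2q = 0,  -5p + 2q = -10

p = 2, q = 0

Row-reduce the augmented matrix:
Swap R1 and R2.
R1 ← R1 / (-5).
R2 ← R2 / (-2).
R1 ← R1 + 2/5·R2.
Reading off the reduced rows gives p = 2, q = 0.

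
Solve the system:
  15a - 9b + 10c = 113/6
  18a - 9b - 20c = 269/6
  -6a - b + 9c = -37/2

a = 2, b = 1/2, c = -2/3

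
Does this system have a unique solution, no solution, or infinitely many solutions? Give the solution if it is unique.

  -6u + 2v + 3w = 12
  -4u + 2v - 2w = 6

Row-reduce:
R1 ← R1 / (-6).
R2 ← R2 + 4·R1.
R2 ← R2 / (2/3).
R1 ← R1 + 1/3·R2.
Rank is 2 with 3 unknowns, leaving w free.

infinitely many solutions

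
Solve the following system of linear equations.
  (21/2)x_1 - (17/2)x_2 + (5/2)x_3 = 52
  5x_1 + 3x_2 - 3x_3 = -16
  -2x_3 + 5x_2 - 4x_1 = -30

Row-reduce:
R1 ← R1 / (21/2).
R2 ← R2 − 5·R1.
R3 ← R3 + 4·R1.
R2 ← R2 / (148/21).
R1 ← R1 + 17/21·R2.
R3 ← R3 − 37/21·R2.
Rank is 2 with 3 unknowns, leaving x_3 free.

infinitely many solutions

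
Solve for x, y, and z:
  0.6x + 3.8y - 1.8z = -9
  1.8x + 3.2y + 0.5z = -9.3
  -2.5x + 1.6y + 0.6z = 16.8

Row-reduce the augmented matrix:
R1 ← R1 / (3/5).
R2 ← R2 − 9/5·R1.
R3 ← R3 + 5/2·R1.
R2 ← R2 / (-41/5).
R1 ← R1 − 19/3·R2.
R3 ← R3 − 523/30·R2.
R3 ← R3 / (13883/2460).
R1 ← R1 − 383/246·R3.
R2 ← R2 + 59/82·R3.
Reading off the reduced rows gives x = -6, y = 0, z = 3.

x = -6, y = 0, z = 3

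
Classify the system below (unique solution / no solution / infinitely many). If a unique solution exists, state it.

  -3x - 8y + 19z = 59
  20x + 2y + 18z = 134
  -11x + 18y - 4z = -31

Row-reduce the augmented matrix:
R1 ← R1 / (-3).
R2 ← R2 − 20·R1.
R3 ← R3 + 11·R1.
R2 ← R2 / (-154/3).
R1 ← R1 − 8/3·R2.
R3 ← R3 − 142/3·R2.
R3 ← R3 / (657/11).
R1 ← R1 − 13/11·R3.
R2 ← R2 + 31/11·R3.
Reading off the reduced rows gives x = 3, y = 1, z = 4.

x = 3, y = 1, z = 4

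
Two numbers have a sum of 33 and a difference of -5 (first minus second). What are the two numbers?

Let x = first number, y = second number.
  x + y = 33
  x - y = -5
From equation 1: x = 33 − y.
Substitute into equation 2 and solve: y = 19.
Then x = 14.

first number: 14, second number: 19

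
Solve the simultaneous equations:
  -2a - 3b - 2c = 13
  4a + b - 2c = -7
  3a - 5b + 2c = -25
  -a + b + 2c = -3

a = -4, b = 1, c = -4

Row-reduce the augmented matrix:
R1 ← R1 / (-2).
R2 ← R2 − 4·R1.
R3 ← R3 − 3·R1.
R4 ← R4 + 1·R1.
R2 ← R2 / (-5).
R1 ← R1 − 3/2·R2.
R3 ← R3 + 19/2·R2.
R4 ← R4 − 5/2·R2.
R3 ← R3 / (52/5).
R1 ← R1 + 4/5·R3.
R2 ← R2 − 6/5·R3.
R4 reduces to 0 = 0, so the extra equation is consistent.
Reading off the reduced rows gives a = -4, b = 1, c = -4.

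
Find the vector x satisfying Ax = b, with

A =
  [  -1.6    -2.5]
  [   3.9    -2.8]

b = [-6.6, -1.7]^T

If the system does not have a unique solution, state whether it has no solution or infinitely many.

Row-reduce the augmented matrix:
R1 ← R1 / (-8/5).
R2 ← R2 − 39/10·R1.
R2 ← R2 / (-1423/160).
R1 ← R1 − 25/16·R2.
Reading off the reduced rows gives x_1 = 1, x_2 = 2.

x_1 = 1, x_2 = 2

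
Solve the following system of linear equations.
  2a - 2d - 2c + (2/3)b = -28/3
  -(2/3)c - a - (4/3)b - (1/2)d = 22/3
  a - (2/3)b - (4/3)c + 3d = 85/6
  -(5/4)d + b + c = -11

no solution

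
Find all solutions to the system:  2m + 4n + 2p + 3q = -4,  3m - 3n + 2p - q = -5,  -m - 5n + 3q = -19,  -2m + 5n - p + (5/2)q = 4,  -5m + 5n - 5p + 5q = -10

no solution

Row-reduce:
R1 ← R1 / (2).
R2 ← R2 − 3·R1.
R3 ← R3 + 1·R1.
R4 ← R4 + 2·R1.
R5 ← R5 + 5·R1.
R2 ← R2 / (-9).
R1 ← R1 − 2·R2.
R3 ← R3 + 3·R2.
R4 ← R4 − 9·R2.
R5 ← R5 − 15·R2.
R3 ← R3 / (4/3).
R1 ← R1 − 7/9·R3.
R2 ← R2 − 1/9·R3.
R5 ← R5 + 5/3·R3.
Swap R4 and R5.
R4 ← R4 / (45/4).
R1 ← R1 + 41/12·R4.
R2 ← R2 − 1/12·R4.
R3 ← R3 − 19/4·R4.
Row 5 reduces to 0 = 1, a contradiction. The system is inconsistent.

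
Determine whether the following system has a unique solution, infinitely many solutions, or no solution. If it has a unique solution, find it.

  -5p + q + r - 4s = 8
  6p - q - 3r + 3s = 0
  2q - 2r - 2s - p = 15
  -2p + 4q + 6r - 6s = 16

p = 1, q = 3, r = -2, s = -3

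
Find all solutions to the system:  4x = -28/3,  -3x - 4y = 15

Row-reduce the augmented matrix:
R1 ← R1 / (4).
R2 ← R2 + 3·R1.
R2 ← R2 / (-4).
Reading off the reduced rows gives x = -7/3, y = -2.

x = -7/3, y = -2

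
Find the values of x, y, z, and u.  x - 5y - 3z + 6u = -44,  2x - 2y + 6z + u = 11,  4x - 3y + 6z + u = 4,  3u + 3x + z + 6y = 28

Row-reduce the augmented matrix:
R2 ← R2 − 2·R1.
R3 ← R3 − 4·R1.
R4 ← R4 − 3·R1.
R2 ← R2 / (8).
R1 ← R1 + 5·R2.
R3 ← R3 − 17·R2.
R4 ← R4 − 21·R2.
R3 ← R3 / (-15/2).
R1 ← R1 − 9/2·R3.
R2 ← R2 − 3/2·R3.
R4 ← R4 + 43/2·R3.
R4 ← R4 / (64/5).
R1 ← R1 + 13/20·R4.
R2 ← R2 + 13/10·R4.
R3 ← R3 + 1/20·R4.
Reading off the reduced rows gives x = -1, y = 5, z = 4, u = -1.

x = -1, y = 5, z = 4, u = -1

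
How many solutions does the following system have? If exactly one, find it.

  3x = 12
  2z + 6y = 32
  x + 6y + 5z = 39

Row-reduce the augmented matrix:
R1 ← R1 / (3).
R3 ← R3 − 1·R1.
R2 ← R2 / (6).
R3 ← R3 − 6·R2.
R3 ← R3 / (3).
R2 ← R2 − 1/3·R3.
Reading off the reduced rows gives x = 4, y = 5, z = 1.

x = 4, y = 5, z = 1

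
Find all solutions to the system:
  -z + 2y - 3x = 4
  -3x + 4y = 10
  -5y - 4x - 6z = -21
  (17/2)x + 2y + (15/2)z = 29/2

Row-reduce:
R1 ← R1 / (-3).
R2 ← R2 + 3·R1.
R3 ← R3 + 4·R1.
R4 ← R4 − 17/2·R1.
R2 ← R2 / (2).
R1 ← R1 + 2/3·R2.
R3 ← R3 + 23/3·R2.
R4 ← R4 − 23/3·R2.
R3 ← R3 / (-5/6).
R1 ← R1 − 2/3·R3.
R2 ← R2 − 1/2·R3.
R4 ← R4 − 5/6·R3.
Row 4 reduces to 0 = -1/2, a contradiction. The system is inconsistent.

no solution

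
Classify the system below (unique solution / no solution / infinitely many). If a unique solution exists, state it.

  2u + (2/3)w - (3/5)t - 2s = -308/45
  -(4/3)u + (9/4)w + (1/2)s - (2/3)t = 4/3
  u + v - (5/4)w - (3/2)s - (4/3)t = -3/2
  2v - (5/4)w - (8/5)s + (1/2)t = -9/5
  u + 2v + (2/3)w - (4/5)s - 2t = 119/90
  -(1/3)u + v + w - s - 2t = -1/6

u = -1/2, v = 4/3, w = -2/3, s = 3, t = -1

Row-reduce the augmented matrix:
R1 ← R1 / (2).
R2 ← R2 + 4/3·R1.
R3 ← R3 − 1·R1.
R5 ← R5 − 1·R1.
R6 ← R6 + 1/3·R1.
Swap R2 and R3.
R4 ← R4 − 2·R2.
R5 ← R5 − 2·R2.
R6 ← R6 − 1·R2.
R3 ← R3 / (97/36).
R1 ← R1 − 1/3·R3.
R2 ← R2 + 19/12·R3.
R4 ← R4 − 23/12·R3.
R5 ← R5 − 7/2·R3.
R6 ← R6 − 97/36·R3.
R4 ← R4 / (-7/970).
R1 ← R1 + 87/97·R4.
R2 ← R2 + 96/97·R4.
R3 ← R3 + 30/97·R4.
R5 ← R5 − 1107/485·R4.
R5 ← R5 / (221243/210).
R1 ← R1 + 28943/70·R5.
R2 ← R2 + 96121/210·R5.
R3 ← R3 + 5002/35·R5.
R4 ← R4 + 9677/21·R5.
R6 reduces to 0 = 0, so the extra equation is consistent.
Reading off the reduced rows gives u = -1/2, v = 4/3, w = -2/3, s = 3, t = -1.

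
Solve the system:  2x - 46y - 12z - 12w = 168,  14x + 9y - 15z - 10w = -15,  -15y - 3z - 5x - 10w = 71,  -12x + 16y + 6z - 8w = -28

no solution

Row-reduce:
R1 ← R1 / (2).
R2 ← R2 − 14·R1.
R3 ← R3 + 5·R1.
R4 ← R4 + 12·R1.
R2 ← R2 / (331).
R1 ← R1 + 23·R2.
R3 ← R3 + 130·R2.
R4 ← R4 + 260·R2.
R3 ← R3 / (-1953/331).
R1 ← R1 + 399/331·R3.
R2 ← R2 − 69/331·R3.
R4 ← R4 + 3906/331·R3.
Row 4 reduces to 0 = -2, a contradiction. The system is inconsistent.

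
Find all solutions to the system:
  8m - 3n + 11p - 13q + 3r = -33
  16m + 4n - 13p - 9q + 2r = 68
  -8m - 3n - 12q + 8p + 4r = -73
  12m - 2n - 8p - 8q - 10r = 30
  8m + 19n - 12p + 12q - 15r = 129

m = 3, n = 3, p = -2, q = 2, r = 0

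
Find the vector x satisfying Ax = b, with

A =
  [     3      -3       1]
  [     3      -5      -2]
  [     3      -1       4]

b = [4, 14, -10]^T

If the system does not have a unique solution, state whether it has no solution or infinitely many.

no solution

Row-reduce:
R1 ← R1 / (3).
R2 ← R2 − 3·R1.
R3 ← R3 − 3·R1.
R2 ← R2 / (-2).
R1 ← R1 + 1·R2.
R3 ← R3 − 2·R2.
Row 3 reduces to 0 = -4, a contradiction. The system is inconsistent.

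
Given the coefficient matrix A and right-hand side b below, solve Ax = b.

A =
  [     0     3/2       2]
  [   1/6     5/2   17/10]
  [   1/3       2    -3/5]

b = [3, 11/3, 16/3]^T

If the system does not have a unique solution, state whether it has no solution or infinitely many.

no solution

Row-reduce:
Swap R1 and R2.
R1 ← R1 / (1/6).
R3 ← R3 − 1/3·R1.
R2 ← R2 / (3/2).
R1 ← R1 − 15·R2.
R3 ← R3 + 3·R2.
Row 3 reduces to 0 = 4, a contradiction. The system is inconsistent.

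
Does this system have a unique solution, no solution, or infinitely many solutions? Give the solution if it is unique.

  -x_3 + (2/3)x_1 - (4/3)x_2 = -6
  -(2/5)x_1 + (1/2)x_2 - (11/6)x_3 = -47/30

infinitely many solutions

Row-reduce:
R1 ← R1 / (2/3).
R2 ← R2 + 2/5·R1.
R2 ← R2 / (-3/10).
R1 ← R1 + 2·R2.
Rank is 2 with 3 unknowns, leaving x_3 free.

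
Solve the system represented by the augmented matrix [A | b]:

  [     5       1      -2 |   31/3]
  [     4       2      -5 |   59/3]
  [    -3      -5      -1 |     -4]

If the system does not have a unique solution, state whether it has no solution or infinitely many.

x_1 = 2/3, x_2 = 1, x_3 = -3

Row-reduce the augmented matrix:
R1 ← R1 / (5).
R2 ← R2 − 4·R1.
R3 ← R3 + 3·R1.
R2 ← R2 / (6/5).
R1 ← R1 − 1/5·R2.
R3 ← R3 + 22/5·R2.
R3 ← R3 / (-44/3).
R1 ← R1 − 1/6·R3.
R2 ← R2 + 17/6·R3.
Reading off the reduced rows gives x_1 = 2/3, x_2 = 1, x_3 = -3.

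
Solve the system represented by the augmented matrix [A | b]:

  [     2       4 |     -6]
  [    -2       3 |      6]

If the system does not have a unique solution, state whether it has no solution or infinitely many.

x_1 = -3, x_2 = 0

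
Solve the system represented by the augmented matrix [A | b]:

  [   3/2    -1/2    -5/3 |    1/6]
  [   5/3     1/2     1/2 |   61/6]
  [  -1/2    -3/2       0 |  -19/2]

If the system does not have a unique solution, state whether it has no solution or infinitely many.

x_1 = 4, x_2 = 5, x_3 = 2

Row-reduce the augmented matrix:
R1 ← R1 / (3/2).
R2 ← R2 − 5/3·R1.
R3 ← R3 + 1/2·R1.
R2 ← R2 / (19/18).
R1 ← R1 + 1/3·R2.
R3 ← R3 + 5/3·R2.
R3 ← R3 / (60/19).
R1 ← R1 + 7/19·R3.
R2 ← R2 − 127/57·R3.
Reading off the reduced rows gives x_1 = 4, x_2 = 5, x_3 = 2.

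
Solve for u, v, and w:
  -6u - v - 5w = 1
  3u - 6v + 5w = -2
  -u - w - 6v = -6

u = -2, v = 1, w = 2

Row-reduce the augmented matrix:
R1 ← R1 / (-6).
R2 ← R2 − 3·R1.
R3 ← R3 + 1·R1.
R2 ← R2 / (-13/2).
R1 ← R1 − 1/6·R2.
R3 ← R3 + 35/6·R2.
R3 ← R3 / (-94/39).
R1 ← R1 − 35/39·R3.
R2 ← R2 + 5/13·R3.
Reading off the reduced rows gives u = -2, v = 1, w = 2.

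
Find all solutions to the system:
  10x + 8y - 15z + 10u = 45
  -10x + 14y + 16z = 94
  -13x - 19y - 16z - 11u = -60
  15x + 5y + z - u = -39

x = -4, y = 5, z = -1, u = 3

Row-reduce the augmented matrix:
R1 ← R1 / (10).
R2 ← R2 + 10·R1.
R3 ← R3 + 13·R1.
R4 ← R4 − 15·R1.
R2 ← R2 / (22).
R1 ← R1 − 4/5·R2.
R3 ← R3 + 43/5·R2.
R4 ← R4 + 7·R2.
R3 ← R3 / (-1931/55).
R1 ← R1 + 169/110·R3.
R2 ← R2 − 1/22·R3.
R4 ← R4 − 262/11·R3.
R4 ← R4 / (-17011/1931).
R1 ← R1 − 1459/3862·R4.
R2 ← R2 − 1785/3862·R4.
R3 ← R3 + 325/1931·R4.
Reading off the reduced rows gives x = -4, y = 5, z = -1, u = 3.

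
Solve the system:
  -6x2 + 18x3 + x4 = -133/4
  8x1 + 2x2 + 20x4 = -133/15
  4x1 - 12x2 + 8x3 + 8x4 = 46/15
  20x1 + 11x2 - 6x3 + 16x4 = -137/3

Row-reduce the augmented matrix:
Swap R1 and R2.
R1 ← R1 / (8).
R3 ← R3 − 4·R1.
R4 ← R4 − 20·R1.
R2 ← R2 / (-6).
R1 ← R1 − 1/4·R2.
R3 ← R3 + 13·R2.
R4 ← R4 − 6·R2.
R3 ← R3 / (-31).
R1 ← R1 − 3/4·R3.
R2 ← R2 + 3·R3.
R4 ← R4 − 12·R3.
R4 ← R4 / (-1073/31).
R1 ← R1 − 227/93·R4.
R2 ← R2 − 22/93·R4.
R3 ← R3 − 25/186·R4.
Reading off the reduced rows gives x1 = -12/5, x2 = -7/3, x3 = -8/3, x4 = 3/4.

x1 = -12/5, x2 = -7/3, x3 = -8/3, x4 = 3/4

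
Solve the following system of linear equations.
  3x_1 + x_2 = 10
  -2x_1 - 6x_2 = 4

x_1 = 4, x_2 = -2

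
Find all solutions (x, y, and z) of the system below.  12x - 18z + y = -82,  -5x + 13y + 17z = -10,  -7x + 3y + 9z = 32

x = -5, y = -4, z = 1

Row-reduce the augmented matrix:
R1 ← R1 / (12).
R2 ← R2 + 5·R1.
R3 ← R3 + 7·R1.
R2 ← R2 / (161/12).
R1 ← R1 − 1/12·R2.
R3 ← R3 − 43/12·R2.
R3 ← R3 / (-650/161).
R1 ← R1 + 251/161·R3.
R2 ← R2 − 114/161·R3.
Reading off the reduced rows gives x = -5, y = -4, z = 1.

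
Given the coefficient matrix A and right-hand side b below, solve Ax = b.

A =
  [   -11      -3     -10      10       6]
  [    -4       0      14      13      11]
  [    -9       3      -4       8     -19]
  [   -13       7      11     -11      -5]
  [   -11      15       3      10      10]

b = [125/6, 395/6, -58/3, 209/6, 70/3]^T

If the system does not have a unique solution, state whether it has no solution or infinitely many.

Row-reduce the augmented matrix:
R1 ← R1 / (-11).
R2 ← R2 + 4·R1.
R3 ← R3 + 9·R1.
R4 ← R4 + 13·R1.
R5 ← R5 + 11·R1.
R2 ← R2 / (12/11).
R1 ← R1 − 3/11·R2.
R3 ← R3 − 60/11·R2.
R4 ← R4 − 116/11·R2.
R5 ← R5 − 18·R2.
R3 ← R3 / (-84).
R1 ← R1 + 7/2·R3.
R2 ← R2 − 97/6·R3.
R4 ← R4 + 443/3·R3.
R5 ← R5 + 278·R3.
R4 ← R4 / (-7739/252).
R1 ← R1 + 31/24·R4.
R2 ← R2 + 233/504·R4.
R3 ← R3 − 47/84·R4.
R5 ← R5 − 22/21·R4.
R5 ← R5 / (1304875/15478).
R1 ← R1 + 26333/30956·R5.
R2 ← R2 + 165251/30956·R5.
R3 ← R3 − 9396/7739·R5.
R4 ← R4 + 5596/7739·R5.
Reading off the reduced rows gives x_1 = -5/2, x_2 = -2, x_3 = 5/2, x_4 = 1/3, x_5 = 3/2.

x_1 = -5/2, x_2 = -2, x_3 = 5/2, x_4 = 1/3, x_5 = 3/2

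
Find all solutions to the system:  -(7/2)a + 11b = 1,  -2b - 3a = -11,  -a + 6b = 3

no solution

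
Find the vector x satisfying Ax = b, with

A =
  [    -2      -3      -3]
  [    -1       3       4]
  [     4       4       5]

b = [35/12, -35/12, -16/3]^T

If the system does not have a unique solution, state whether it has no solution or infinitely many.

Row-reduce the augmented matrix:
R1 ← R1 / (-2).
R2 ← R2 + 1·R1.
R3 ← R3 − 4·R1.
R2 ← R2 / (9/2).
R1 ← R1 − 3/2·R2.
R3 ← R3 + 2·R2.
R3 ← R3 / (13/9).
R1 ← R1 + 1/3·R3.
R2 ← R2 − 11/9·R3.
Reading off the reduced rows gives x_1 = -1/3, x_2 = 1/4, x_3 = -1.

x_1 = -1/3, x_2 = 1/4, x_3 = -1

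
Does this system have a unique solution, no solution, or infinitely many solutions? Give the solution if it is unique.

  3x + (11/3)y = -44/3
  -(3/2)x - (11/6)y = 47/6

Row-reduce:
R1 ← R1 / (3).
R2 ← R2 + 3/2·R1.
Row 2 reduces to 0 = 1/2, a contradiction. The system is inconsistent.

no solution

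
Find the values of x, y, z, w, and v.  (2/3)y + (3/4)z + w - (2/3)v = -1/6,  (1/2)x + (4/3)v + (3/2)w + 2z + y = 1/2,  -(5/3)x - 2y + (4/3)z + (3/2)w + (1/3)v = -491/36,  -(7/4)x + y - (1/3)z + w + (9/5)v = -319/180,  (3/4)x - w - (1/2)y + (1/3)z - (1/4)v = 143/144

Row-reduce the augmented matrix:
Swap R1 and R2.
R1 ← R1 / (1/2).
R3 ← R3 + 5/3·R1.
R4 ← R4 + 7/4·R1.
R5 ← R5 − 3/4·R1.
R2 ← R2 / (2/3).
R1 ← R1 − 2·R2.
R3 ← R3 − 4/3·R2.
R4 ← R4 − 9/2·R2.
R5 ← R5 + 2·R2.
R3 ← R3 / (13/2).
R1 ← R1 − 7/4·R3.
R2 ← R2 − 9/8·R3.
R4 ← R4 − 77/48·R3.
R5 ← R5 + 5/12·R3.
R4 ← R4 / (-335/208).
R1 ← R1 + 63/52·R4.
R2 ← R2 − 75/104·R4.
R3 ← R3 − 9/13·R4.
R5 ← R5 − 1/26·R4.
R5 ← R5 / (-24337/6700).
R1 ← R1 + 61712/15075·R5.
R2 ← R2 − 1313/603·R5.
R3 ← R3 − 75464/15075·R5.
R4 ← R4 + 265594/45225·R5.
Reading off the reduced rows gives x = 8/3, y = 3, z = -4/3, w = -1, v = 1/4.

x = 8/3, y = 3, z = -4/3, w = -1, v = 1/4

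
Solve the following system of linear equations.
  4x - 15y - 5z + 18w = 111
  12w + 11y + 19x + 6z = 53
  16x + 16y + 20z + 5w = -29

infinitely many solutions

Row-reduce:
R1 ← R1 / (4).
R2 ← R2 − 19·R1.
R3 ← R3 − 16·R1.
R2 ← R2 / (329/4).
R1 ← R1 + 15/4·R2.
R3 ← R3 − 76·R2.
R3 ← R3 / (588/47).
R1 ← R1 − 5/47·R3.
R2 ← R2 − 17/47·R3.
Rank is 3 with 4 unknowns, leaving w free.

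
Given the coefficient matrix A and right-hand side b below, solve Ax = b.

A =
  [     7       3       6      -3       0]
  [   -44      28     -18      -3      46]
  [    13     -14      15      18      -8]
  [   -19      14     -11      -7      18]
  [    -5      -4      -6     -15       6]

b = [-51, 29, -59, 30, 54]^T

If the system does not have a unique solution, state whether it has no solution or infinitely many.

Row-reduce:
R1 ← R1 / (7).
R2 ← R2 + 44·R1.
R3 ← R3 − 13·R1.
R4 ← R4 + 19·R1.
R5 ← R5 + 5·R1.
R2 ← R2 / (328/7).
R1 ← R1 − 3/7·R2.
R3 ← R3 + 137/7·R2.
R4 ← R4 − 155/7·R2.
R5 ← R5 + 13/7·R2.
R3 ← R3 / (1983/164).
R1 ← R1 − 111/164·R3.
R2 ← R2 − 69/164·R3.
R4 ← R4 + 661/164·R3.
R5 ← R5 + 153/164·R3.
Swap R4 and R5.
R4 ← R4 / (-22335/1322).
R1 ← R1 + 1371/1322·R4.
R2 ← R2 + 1281/1322·R4.
R3 ← R3 − 1579/1322·R4.
Row 5 reduces to 0 = 2/3, a contradiction. The system is inconsistent.

no solution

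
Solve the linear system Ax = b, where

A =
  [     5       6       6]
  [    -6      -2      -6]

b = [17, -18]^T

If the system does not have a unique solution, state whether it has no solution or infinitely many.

infinitely many solutions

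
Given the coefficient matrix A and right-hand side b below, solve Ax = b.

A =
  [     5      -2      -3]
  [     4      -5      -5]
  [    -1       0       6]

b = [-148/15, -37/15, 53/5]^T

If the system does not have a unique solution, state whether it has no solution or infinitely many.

Row-reduce the augmented matrix:
R1 ← R1 / (5).
R2 ← R2 − 4·R1.
R3 ← R3 + 1·R1.
R2 ← R2 / (-17/5).
R1 ← R1 + 2/5·R2.
R3 ← R3 + 2/5·R2.
R3 ← R3 / (97/17).
R1 ← R1 + 5/17·R3.
R2 ← R2 − 13/17·R3.
Reading off the reduced rows gives x_1 = -11/5, x_2 = -8/3, x_3 = 7/5.

x_1 = -11/5, x_2 = -8/3, x_3 = 7/5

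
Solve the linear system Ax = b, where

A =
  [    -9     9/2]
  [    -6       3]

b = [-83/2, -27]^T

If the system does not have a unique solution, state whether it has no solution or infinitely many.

no solution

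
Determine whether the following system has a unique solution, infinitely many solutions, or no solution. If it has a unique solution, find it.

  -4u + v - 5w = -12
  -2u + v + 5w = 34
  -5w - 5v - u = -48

u = -2, v = 5, w = 5

Row-reduce the augmented matrix:
R1 ← R1 / (-4).
R2 ← R2 + 2·R1.
R3 ← R3 + 1·R1.
R2 ← R2 / (1/2).
R1 ← R1 + 1/4·R2.
R3 ← R3 + 21/4·R2.
R3 ← R3 / (75).
R1 ← R1 − 5·R3.
R2 ← R2 − 15·R3.
Reading off the reduced rows gives u = -2, v = 5, w = 5.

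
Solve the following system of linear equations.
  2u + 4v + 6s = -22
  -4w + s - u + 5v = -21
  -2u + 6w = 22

Row-reduce:
R1 ← R1 / (2).
R2 ← R2 + 1·R1.
R3 ← R3 + 2·R1.
R2 ← R2 / (7).
R1 ← R1 − 2·R2.
R3 ← R3 − 4·R2.
R3 ← R3 / (58/7).
R1 ← R1 − 8/7·R3.
R2 ← R2 + 4/7·R3.
Rank is 3 with 4 unknowns, leaving s free.

infinitely many solutions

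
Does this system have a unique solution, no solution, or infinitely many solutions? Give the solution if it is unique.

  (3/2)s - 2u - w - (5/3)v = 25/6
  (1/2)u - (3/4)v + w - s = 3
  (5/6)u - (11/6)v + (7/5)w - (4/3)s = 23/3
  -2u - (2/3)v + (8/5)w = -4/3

u = 2, v = -4, w = 0, s = 1

Row-reduce the augmented matrix:
R1 ← R1 / (-2).
R2 ← R2 − 1/2·R1.
R3 ← R3 − 5/6·R1.
R4 ← R4 + 2·R1.
R2 ← R2 / (-7/6).
R1 ← R1 − 5/6·R2.
R3 ← R3 + 91/36·R2.
R4 ← R4 − 1·R2.
R3 ← R3 / (-77/120).
R1 ← R1 − 29/28·R3.
R2 ← R2 + 9/14·R3.
R4 ← R4 − 227/70·R3.
R4 ← R4 / (662/539).
R1 ← R1 + 83/539·R4.
R2 ← R2 + 60/539·R4.
R3 ← R3 + 155/154·R4.
Reading off the reduced rows gives u = 2, v = -4, w = 0, s = 1.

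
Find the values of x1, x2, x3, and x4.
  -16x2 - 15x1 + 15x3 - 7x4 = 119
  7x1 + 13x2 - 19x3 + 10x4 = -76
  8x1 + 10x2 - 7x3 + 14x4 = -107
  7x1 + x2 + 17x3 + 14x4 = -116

x1 = -6, x2 = -1, x3 = -1, x4 = -4

Row-reduce the augmented matrix:
R1 ← R1 / (-15).
R2 ← R2 − 7·R1.
R3 ← R3 − 8·R1.
R4 ← R4 − 7·R1.
R2 ← R2 / (83/15).
R1 ← R1 − 16/15·R2.
R3 ← R3 − 22/15·R2.
R4 ← R4 + 97/15·R2.
R3 ← R3 / (347/83).
R1 ← R1 − 109/83·R3.
R2 ← R2 + 180/83·R3.
R4 ← R4 − 828/83·R3.
R4 ← R4 / (-568/347).
R1 ← R1 + 1213/347·R4.
R2 ← R2 − 1949/347·R4.
R3 ← R3 − 704/347·R4.
Reading off the reduced rows gives x1 = -6, x2 = -1, x3 = -1, x4 = -4.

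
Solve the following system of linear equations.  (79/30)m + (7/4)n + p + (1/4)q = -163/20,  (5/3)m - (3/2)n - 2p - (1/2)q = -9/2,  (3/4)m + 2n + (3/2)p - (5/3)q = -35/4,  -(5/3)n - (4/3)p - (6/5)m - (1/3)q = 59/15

Row-reduce:
R1 ← R1 / (79/30).
R2 ← R2 − 5/3·R1.
R3 ← R3 − 3/4·R1.
R4 ← R4 + 6/5·R1.
R2 ← R2 / (-206/79).
R1 ← R1 − 105/158·R2.
R3 ← R3 − 949/632·R2.
R4 ← R4 + 206/237·R2.
R3 ← R3 / (-31/103).
R1 ← R1 + 30/103·R3.
R2 ← R2 − 104/103·R3.
Rank is 3 with 4 unknowns, leaving q free.

infinitely many solutions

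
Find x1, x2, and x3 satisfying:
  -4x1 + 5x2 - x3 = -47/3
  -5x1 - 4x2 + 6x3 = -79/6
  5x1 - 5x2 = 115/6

x1 = 5/2, x2 = -4/3, x3 = -1

Row-reduce the augmented matrix:
R1 ← R1 / (-4).
R2 ← R2 + 5·R1.
R3 ← R3 − 5·R1.
R2 ← R2 / (-41/4).
R1 ← R1 + 5/4·R2.
R3 ← R3 − 5/4·R2.
R3 ← R3 / (-15/41).
R1 ← R1 + 26/41·R3.
R2 ← R2 + 29/41·R3.
Reading off the reduced rows gives x1 = 5/2, x2 = -4/3, x3 = -1.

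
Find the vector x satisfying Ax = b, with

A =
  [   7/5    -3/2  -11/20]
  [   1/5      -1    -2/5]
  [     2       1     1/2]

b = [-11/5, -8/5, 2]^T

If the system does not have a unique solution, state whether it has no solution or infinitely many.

infinitely many solutions

Row-reduce:
R1 ← R1 / (7/5).
R2 ← R2 − 1/5·R1.
R3 ← R3 − 2·R1.
R2 ← R2 / (-11/14).
R1 ← R1 + 15/14·R2.
R3 ← R3 − 22/7·R2.
Rank is 2 with 3 unknowns, leaving x_3 free.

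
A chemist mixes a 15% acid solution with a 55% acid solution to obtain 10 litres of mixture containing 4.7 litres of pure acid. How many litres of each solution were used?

Let a = litres of solution A, b = litres of solution B.
  a + b = 10
  (3/20)a + (11/20)b = 47/10
From equation 1: a = 10 − b.
Substitute into equation 2 and solve: b = 8.
Then a = 2.

litres of solution A: 2, litres of solution B: 8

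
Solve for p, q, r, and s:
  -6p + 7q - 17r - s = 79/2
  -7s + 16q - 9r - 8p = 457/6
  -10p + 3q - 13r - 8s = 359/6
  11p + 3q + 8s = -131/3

Row-reduce the augmented matrix:
R1 ← R1 / (-6).
R2 ← R2 + 8·R1.
R3 ← R3 + 10·R1.
R4 ← R4 − 11·R1.
R2 ← R2 / (20/3).
R1 ← R1 + 7/6·R2.
R3 ← R3 + 26/3·R2.
R4 ← R4 − 95/6·R2.
R3 ← R3 / (331/10).
R1 ← R1 − 209/40·R3.
R2 ← R2 − 41/20·R3.
R4 ← R4 + 509/8·R3.
R4 ← R4 / (-8883/1324).
R1 ← R1 − 1771/1324·R4.
R2 ← R2 + 1/662·R4.
R3 ← R3 + 137/331·R4.
Reading off the reduced rows gives p = -7/3, q = 2, r = -1/2, s = -3.

p = -7/3, q = 2, r = -1/2, s = -3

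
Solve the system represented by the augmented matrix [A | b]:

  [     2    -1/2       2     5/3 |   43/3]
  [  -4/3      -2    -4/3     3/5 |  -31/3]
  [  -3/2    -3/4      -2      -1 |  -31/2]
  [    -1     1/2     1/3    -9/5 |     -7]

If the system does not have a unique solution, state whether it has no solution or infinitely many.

Row-reduce the augmented matrix:
R1 ← R1 / (2).
R2 ← R2 + 4/3·R1.
R3 ← R3 + 3/2·R1.
R4 ← R4 + 1·R1.
R2 ← R2 / (-7/3).
R1 ← R1 + 1/4·R2.
R3 ← R3 + 9/8·R2.
R4 ← R4 − 1/4·R2.
R3 ← R3 / (-1/2).
R1 ← R1 − 1·R3.
R4 ← R4 − 4/3·R3.
R4 ← R4 / (-139/60).
R1 ← R1 + 1/2·R4.
R2 ← R2 + 11/15·R4.
R3 ← R3 − 23/20·R4.
Reading off the reduced rows gives x_1 = 1, x_2 = 4, x_3 = 3, x_4 = 5.

x_1 = 1, x_2 = 4, x_3 = 3, x_4 = 5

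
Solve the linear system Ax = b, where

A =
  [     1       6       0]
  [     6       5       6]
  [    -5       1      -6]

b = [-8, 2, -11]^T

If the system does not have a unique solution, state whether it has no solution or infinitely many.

Row-reduce:
R2 ← R2 − 6·R1.
R3 ← R3 + 5·R1.
R2 ← R2 / (-31).
R1 ← R1 − 6·R2.
R3 ← R3 − 31·R2.
Row 3 reduces to 0 = -1, a contradiction. The system is inconsistent.

no solution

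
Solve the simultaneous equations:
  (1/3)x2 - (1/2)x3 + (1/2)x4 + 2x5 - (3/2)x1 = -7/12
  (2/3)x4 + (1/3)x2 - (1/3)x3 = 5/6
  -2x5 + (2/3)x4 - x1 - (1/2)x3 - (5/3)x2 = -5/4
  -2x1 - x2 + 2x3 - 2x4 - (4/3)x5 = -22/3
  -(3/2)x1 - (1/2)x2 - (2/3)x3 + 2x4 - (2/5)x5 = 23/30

x1 = 2, x2 = -1, x3 = 1/2, x4 = 2, x5 = 1

Row-reduce the augmented matrix:
R1 ← R1 / (-3/2).
R3 ← R3 + 1·R1.
R4 ← R4 + 2·R1.
R5 ← R5 + 3/2·R1.
R2 ← R2 / (1/3).
R1 ← R1 + 2/9·R2.
R3 ← R3 + 17/9·R2.
R4 ← R4 + 13/9·R2.
R5 ← R5 + 5/6·R2.
R3 ← R3 / (-37/18).
R1 ← R1 − 1/9·R3.
R2 ← R2 + 1·R3.
R4 ← R4 − 11/9·R3.
R5 ← R5 + 1·R3.
R4 ← R4 / (8/3).
R1 ← R1 − 1/3·R4.
R3 ← R3 + 2·R4.
R5 ← R5 − 7/6·R4.
R5 ← R5 / (2041/1110).
R1 ← R1 + 85/111·R5.
R2 ← R2 − 60/37·R5.
R3 ← R3 + 106/37·R5.
R4 ← R4 + 83/37·R5.
Reading off the reduced rows gives x1 = 2, x2 = -1, x3 = 1/2, x4 = 2, x5 = 1.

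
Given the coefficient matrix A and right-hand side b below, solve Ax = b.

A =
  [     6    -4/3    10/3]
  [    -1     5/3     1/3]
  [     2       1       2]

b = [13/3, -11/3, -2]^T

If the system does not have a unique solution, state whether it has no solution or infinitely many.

no solution

Row-reduce:
R1 ← R1 / (6).
R2 ← R2 + 1·R1.
R3 ← R3 − 2·R1.
R2 ← R2 / (13/9).
R1 ← R1 + 2/9·R2.
R3 ← R3 − 13/9·R2.
Row 3 reduces to 0 = -1/2, a contradiction. The system is inconsistent.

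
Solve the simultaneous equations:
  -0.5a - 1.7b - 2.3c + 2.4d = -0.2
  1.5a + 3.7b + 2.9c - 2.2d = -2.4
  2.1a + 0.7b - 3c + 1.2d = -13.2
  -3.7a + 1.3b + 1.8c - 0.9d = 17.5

a = -4, b = 0, c = 2, d = 1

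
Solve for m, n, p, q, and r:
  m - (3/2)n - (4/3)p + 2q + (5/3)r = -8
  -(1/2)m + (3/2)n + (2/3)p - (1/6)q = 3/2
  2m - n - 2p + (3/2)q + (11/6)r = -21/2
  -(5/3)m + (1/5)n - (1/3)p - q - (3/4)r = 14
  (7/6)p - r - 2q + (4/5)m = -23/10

m = -6, n = 0, p = -3, q = -3, r = 0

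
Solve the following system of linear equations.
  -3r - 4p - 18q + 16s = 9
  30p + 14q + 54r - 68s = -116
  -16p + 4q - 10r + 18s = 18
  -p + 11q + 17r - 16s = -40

infinitely many solutions

Row-reduce:
R1 ← R1 / (-4).
R2 ← R2 − 30·R1.
R3 ← R3 + 16·R1.
R4 ← R4 + 1·R1.
R2 ← R2 / (-121).
R1 ← R1 − 9/2·R2.
R3 ← R3 − 76·R2.
R4 ← R4 − 31/2·R2.
R3 ← R3 / (2636/121).
R1 ← R1 − 465/242·R3.
R2 ← R2 + 63/242·R3.
R4 ← R4 − 2636/121·R3.
Rank is 3 with 4 unknowns, leaving s free.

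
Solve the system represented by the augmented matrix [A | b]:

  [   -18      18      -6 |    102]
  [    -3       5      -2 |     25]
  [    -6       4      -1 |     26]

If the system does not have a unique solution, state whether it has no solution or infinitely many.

Row-reduce:
R1 ← R1 / (-18).
R2 ← R2 + 3·R1.
R3 ← R3 + 6·R1.
R2 ← R2 / (2).
R1 ← R1 + 1·R2.
R3 ← R3 + 2·R2.
Rank is 2 with 3 unknowns, leaving x_3 free.

infinitely many solutions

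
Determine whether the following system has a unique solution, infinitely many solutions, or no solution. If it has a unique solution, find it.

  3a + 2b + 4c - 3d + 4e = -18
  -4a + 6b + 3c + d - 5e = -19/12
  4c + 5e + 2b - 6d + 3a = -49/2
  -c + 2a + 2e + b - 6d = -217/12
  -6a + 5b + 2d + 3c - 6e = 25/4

Row-reduce the augmented matrix:
R1 ← R1 / (3).
R2 ← R2 + 4·R1.
R3 ← R3 − 3·R1.
R4 ← R4 − 2·R1.
R5 ← R5 + 6·R1.
R2 ← R2 / (26/3).
R1 ← R1 − 2/3·R2.
R4 ← R4 + 1/3·R2.
R5 ← R5 − 9·R2.
Swap R3 and R4.
R3 ← R3 / (-87/26).
R1 ← R1 − 9/13·R3.
R2 ← R2 − 25/26·R3.
R5 ← R5 − 61/26·R3.
R4 ← R4 / (-3).
R1 ← R1 + 47/29·R4.
R2 ← R2 + 133/87·R4.
R3 ← R3 − 107/87·R4.
R5 ← R5 + 328/87·R4.
R5 ← R5 / (-16/261).
R1 ← R1 − 55/87·R5.
R2 ← R2 + 172/261·R5.
R3 ← R3 − 158/261·R5.
R4 ← R4 + 1/3·R5.
Reading off the reduced rows gives a = -5/3, b = -2, c = -1/4, d = 2, e = -1/2.

a = -5/3, b = -2, c = -1/4, d = 2, e = -1/2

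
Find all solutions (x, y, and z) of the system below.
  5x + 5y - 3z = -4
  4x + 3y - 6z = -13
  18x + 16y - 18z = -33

no solution

Row-reduce:
R1 ← R1 / (5).
R2 ← R2 − 4·R1.
R3 ← R3 − 18·R1.
R2 ← R2 / (-1).
R1 ← R1 − 1·R2.
R3 ← R3 + 2·R2.
Row 3 reduces to 0 = 1, a contradiction. The system is inconsistent.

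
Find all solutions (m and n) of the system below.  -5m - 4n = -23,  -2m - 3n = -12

m = 3, n = 2

Row-reduce the augmented matrix:
R1 ← R1 / (-5).
R2 ← R2 + 2·R1.
R2 ← R2 / (-7/5).
R1 ← R1 − 4/5·R2.
Reading off the reduced rows gives m = 3, n = 2.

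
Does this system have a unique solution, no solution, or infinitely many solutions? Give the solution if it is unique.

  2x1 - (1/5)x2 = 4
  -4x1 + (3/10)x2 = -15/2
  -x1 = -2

Row-reduce:
R1 ← R1 / (2).
R2 ← R2 + 4·R1.
R3 ← R3 + 1·R1.
R2 ← R2 / (-1/10).
R1 ← R1 + 1/10·R2.
R3 ← R3 + 1/10·R2.
Row 3 reduces to 0 = -1/2, a contradiction. The system is inconsistent.

no solution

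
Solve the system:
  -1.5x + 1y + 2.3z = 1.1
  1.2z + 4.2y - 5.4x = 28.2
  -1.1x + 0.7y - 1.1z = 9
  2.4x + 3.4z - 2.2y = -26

x = -2, y = 5, z = -3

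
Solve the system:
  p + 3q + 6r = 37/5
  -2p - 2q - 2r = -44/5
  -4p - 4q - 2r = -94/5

p = 2, q = 3, r = -3/5

Row-reduce the augmented matrix:
R2 ← R2 + 2·R1.
R3 ← R3 + 4·R1.
R2 ← R2 / (4).
R1 ← R1 − 3·R2.
R3 ← R3 − 8·R2.
R3 ← R3 / (2).
R1 ← R1 + 3/2·R3.
R2 ← R2 − 5/2·R3.
Reading off the reduced rows gives p = 2, q = 3, r = -3/5.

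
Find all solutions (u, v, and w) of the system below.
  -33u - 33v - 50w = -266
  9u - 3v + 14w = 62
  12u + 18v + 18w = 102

Row-reduce:
R1 ← R1 / (-33).
R2 ← R2 − 9·R1.
R3 ← R3 − 12·R1.
R2 ← R2 / (-12).
R1 ← R1 − 1·R2.
R3 ← R3 − 6·R2.
Rank is 2 with 3 unknowns, leaving w free.

infinitely many solutions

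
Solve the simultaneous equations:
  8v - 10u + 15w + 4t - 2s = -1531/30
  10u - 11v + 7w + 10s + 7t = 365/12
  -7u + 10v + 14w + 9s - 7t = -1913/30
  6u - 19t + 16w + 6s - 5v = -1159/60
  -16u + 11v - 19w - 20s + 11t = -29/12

Row-reduce the augmented matrix:
R1 ← R1 / (-10).
R2 ← R2 − 10·R1.
R3 ← R3 + 7·R1.
R4 ← R4 − 6·R1.
R5 ← R5 + 16·R1.
R2 ← R2 / (-3).
R1 ← R1 + 4/5·R2.
R3 ← R3 − 22/5·R2.
R4 ← R4 + 1/5·R2.
R5 ← R5 + 9/5·R2.
R3 ← R3 / (1073/30).
R1 ← R1 + 221/30·R3.
R2 ← R2 + 22/3·R3.
R4 ← R4 − 353/15·R3.
R5 ← R5 + 281/5·R3.
R4 ← R4 / (-11048/1073).
R1 ← R1 − 2817/1073·R4.
R2 ← R2 − 2008/1073·R4.
R3 ← R3 − 664/1073·R4.
R5 ← R5 − 14140/1073·R4.
R5 ← R5 / (-27021/1381).
R1 ← R1 + 41491/5524·R5.
R2 ← R2 + 8667/1381·R5.
R3 ← R3 + 1540/1381·R5.
R4 ← R4 − 11535/5524·R5.
Reading off the reduced rows gives u = 1, v = -11/4, w = -3/2, s = -2/5, t = 2/3.

u = 1, v = -11/4, w = -3/2, s = -2/5, t = 2/3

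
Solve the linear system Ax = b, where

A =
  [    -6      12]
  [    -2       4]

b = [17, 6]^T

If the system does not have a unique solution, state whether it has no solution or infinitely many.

Row-reduce:
R1 ← R1 / (-6).
R2 ← R2 + 2·R1.
Row 2 reduces to 0 = 1/3, a contradiction. The system is inconsistent.

no solution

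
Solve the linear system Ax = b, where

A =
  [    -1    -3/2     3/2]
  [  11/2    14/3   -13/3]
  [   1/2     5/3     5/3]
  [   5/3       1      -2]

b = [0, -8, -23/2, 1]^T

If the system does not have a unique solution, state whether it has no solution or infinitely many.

Row-reduce:
R1 ← R1 / (-1).
R2 ← R2 − 11/2·R1.
R3 ← R3 − 1/2·R1.
R4 ← R4 − 5/3·R1.
R2 ← R2 / (-43/12).
R1 ← R1 − 3/2·R2.
R3 ← R3 − 11/12·R2.
R4 ← R4 + 3/2·R2.
R3 ← R3 / (147/43).
R1 ← R1 − 6/43·R3.
R2 ← R2 + 47/43·R3.
R4 ← R4 + 49/43·R3.
Row 4 reduces to 0 = -1/6, a contradiction. The system is inconsistent.

no solution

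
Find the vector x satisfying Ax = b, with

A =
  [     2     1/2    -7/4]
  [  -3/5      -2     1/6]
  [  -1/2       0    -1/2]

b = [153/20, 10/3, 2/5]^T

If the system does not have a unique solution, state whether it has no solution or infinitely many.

x_1 = 2, x_2 = -5/2, x_3 = -14/5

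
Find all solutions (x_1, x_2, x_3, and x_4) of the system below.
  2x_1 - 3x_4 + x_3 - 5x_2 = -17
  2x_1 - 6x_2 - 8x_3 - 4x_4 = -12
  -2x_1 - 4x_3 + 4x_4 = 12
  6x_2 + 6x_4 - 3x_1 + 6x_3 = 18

Row-reduce:
R1 ← R1 / (2).
R2 ← R2 − 2·R1.
R3 ← R3 + 2·R1.
R4 ← R4 + 3·R1.
R2 ← R2 / (-1).
R1 ← R1 + 5/2·R2.
R3 ← R3 + 5·R2.
R4 ← R4 + 3/2·R2.
R3 ← R3 / (42).
R1 ← R1 − 23·R3.
R2 ← R2 − 9·R3.
R4 ← R4 − 21·R3.
Rank is 3 with 4 unknowns, leaving x_4 free.

infinitely many solutions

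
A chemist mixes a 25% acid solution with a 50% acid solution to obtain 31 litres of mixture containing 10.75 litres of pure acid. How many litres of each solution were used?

litres of solution A: 19, litres of solution B: 12

Let a = litres of solution A, b = litres of solution B.
  a + b = 31
  (1/4)a + (1/2)b = 43/4
From equation 1: a = 31 − b.
Substitute into equation 2 and solve: b = 12.
Then a = 19.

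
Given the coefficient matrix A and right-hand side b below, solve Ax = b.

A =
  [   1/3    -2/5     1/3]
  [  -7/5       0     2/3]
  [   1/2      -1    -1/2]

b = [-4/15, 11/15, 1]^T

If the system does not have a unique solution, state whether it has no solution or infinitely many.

Row-reduce the augmented matrix:
R1 ← R1 / (1/3).
R2 ← R2 + 7/5·R1.
R3 ← R3 − 1/2·R1.
R2 ← R2 / (-42/25).
R1 ← R1 + 6/5·R2.
R3 ← R3 + 2/5·R2.
R3 ← R3 / (-94/63).
R1 ← R1 + 10/21·R3.
R2 ← R2 + 155/126·R3.
Reading off the reduced rows gives x_1 = -1, x_2 = -1, x_3 = -1.

x_1 = -1, x_2 = -1, x_3 = -1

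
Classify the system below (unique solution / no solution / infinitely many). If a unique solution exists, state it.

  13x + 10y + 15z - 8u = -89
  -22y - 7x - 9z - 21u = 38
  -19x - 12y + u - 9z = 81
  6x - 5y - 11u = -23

no solution

Row-reduce:
R1 ← R1 / (13).
R2 ← R2 + 7·R1.
R3 ← R3 + 19·R1.
R4 ← R4 − 6·R1.
R2 ← R2 / (-216/13).
R1 ← R1 − 10/13·R2.
R3 ← R3 − 34/13·R2.
R4 ← R4 + 125/13·R2.
R3 ← R3 / (115/9).
R1 ← R1 − 10/9·R3.
R2 ← R2 − 1/18·R3.
R4 ← R4 + 115/18·R3.
Row 4 reduces to 0 = -3/2, a contradiction. The system is inconsistent.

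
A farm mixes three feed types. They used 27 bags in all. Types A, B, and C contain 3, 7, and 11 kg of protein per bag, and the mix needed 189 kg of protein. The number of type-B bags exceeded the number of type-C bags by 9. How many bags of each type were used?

type-A bags: 6, type-B bags: 15, type-C bags: 6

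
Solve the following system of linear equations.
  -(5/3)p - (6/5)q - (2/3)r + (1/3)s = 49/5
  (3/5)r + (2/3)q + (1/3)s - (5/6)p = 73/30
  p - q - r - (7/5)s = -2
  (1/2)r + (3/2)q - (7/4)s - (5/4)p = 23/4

p = -5, q = 1, r = -4, s = 0

Row-reduce the augmented matrix:
R1 ← R1 / (-5/3).
R2 ← R2 + 5/6·R1.
R3 ← R3 − 1·R1.
R4 ← R4 + 5/4·R1.
R2 ← R2 / (19/15).
R1 ← R1 − 18/25·R2.
R3 ← R3 + 43/25·R2.
R4 ← R4 − 12/5·R2.
R3 ← R3 / (-63/475).
R1 ← R1 + 62/475·R3.
R2 ← R2 − 14/19·R3.
R4 ← R4 + 73/95·R3.
R4 ← R4 / (419/126).
R1 ← R1 − 209/315·R4.
R2 ← R2 + 95/18·R4.
R3 ← R3 − 925/126·R4.
Reading off the reduced rows gives p = -5, q = 1, r = -4, s = 0.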